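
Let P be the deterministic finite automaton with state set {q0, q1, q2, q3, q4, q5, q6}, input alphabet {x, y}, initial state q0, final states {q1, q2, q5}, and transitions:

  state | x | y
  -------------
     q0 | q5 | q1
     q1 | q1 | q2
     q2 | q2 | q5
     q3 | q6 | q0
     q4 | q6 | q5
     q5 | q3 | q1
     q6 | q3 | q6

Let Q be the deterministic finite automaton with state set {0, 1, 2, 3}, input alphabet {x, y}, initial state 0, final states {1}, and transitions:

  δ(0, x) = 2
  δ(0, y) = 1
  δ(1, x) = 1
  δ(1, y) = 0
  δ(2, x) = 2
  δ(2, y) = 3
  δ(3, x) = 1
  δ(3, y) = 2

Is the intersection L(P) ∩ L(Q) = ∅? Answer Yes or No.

The string y is accepted by both P and Q.
Hence L(P) ∩ L(Q) ≠ ∅.

No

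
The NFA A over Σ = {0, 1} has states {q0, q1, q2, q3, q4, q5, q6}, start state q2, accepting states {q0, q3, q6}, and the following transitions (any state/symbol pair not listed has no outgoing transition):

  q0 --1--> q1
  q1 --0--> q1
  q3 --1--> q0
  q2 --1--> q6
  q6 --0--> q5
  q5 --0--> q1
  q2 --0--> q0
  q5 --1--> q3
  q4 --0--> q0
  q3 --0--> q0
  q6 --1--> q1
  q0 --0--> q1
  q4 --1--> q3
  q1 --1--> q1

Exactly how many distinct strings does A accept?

The useful subgraph on states {q0, q2, q3, q5, q6} is acyclic, so L(A) is finite; the longest accepting path visits 5 useful states, giving maximum string length 4.
Counting accepting paths from q2 by length: 2 of length 1, 1 of length 3, 2 of length 4. Total 5.

5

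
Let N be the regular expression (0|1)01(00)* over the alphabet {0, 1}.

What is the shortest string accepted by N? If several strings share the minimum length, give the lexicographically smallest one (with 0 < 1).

001

By inspection of the expression, no string of length less than 3 matches, and 001 is the lexicographically first match of length 3.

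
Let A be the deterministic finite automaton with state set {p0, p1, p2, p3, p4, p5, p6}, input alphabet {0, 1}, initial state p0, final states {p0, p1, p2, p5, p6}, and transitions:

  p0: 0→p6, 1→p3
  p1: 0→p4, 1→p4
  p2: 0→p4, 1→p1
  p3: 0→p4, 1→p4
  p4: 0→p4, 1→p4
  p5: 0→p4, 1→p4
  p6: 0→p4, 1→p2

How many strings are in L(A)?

4

The useful subgraph on states {p0, p1, p2, p6} is acyclic, so L(A) is finite; the longest accepting path visits 4 useful states, giving maximum string length 3.
Counting accepting paths from p0 by length: 1 of length 0, 1 of length 1, 1 of length 2, 1 of length 3. Total 4.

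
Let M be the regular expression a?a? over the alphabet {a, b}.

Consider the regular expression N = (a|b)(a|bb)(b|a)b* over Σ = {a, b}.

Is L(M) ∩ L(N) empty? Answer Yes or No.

Yes

Converting the expression M to a DFA (subset construction, then merging equivalent states) gives the minimal DFA with states {m0, m1, m2, m3}, start state m0, accepting states {m0, m1, m3} and transitions m0: a→m1, b→m2; m1: a→m3, b→m2; m2: a→m2, b→m2; m3: a→m2, b→m2.
Converting the expression N to a DFA (subset construction, then merging equivalent states) gives the minimal DFA with states {n0, n1, n2, n3, n4, n5}, start state n0, accepting states {n4} and transitions n0: a→n1, b→n1; n1: a→n2, b→n3; n2: a→n4, b→n4; n3: a→n5, b→n2; n4: a→n5, b→n4; n5: a→n5, b→n5.
Exploring the product automaton M × N from the start pair (m0, n0), following both machines on each input symbol, reaches 8 state pairs: (m0, n0), (m1, n1), (m2, n1), (m3, n2), (m2, n3), (m2, n2), (m2, n4), (m2, n5).
M accepts in {m0, m1, m3} and N accepts in {n4}; no reachable pair has both components accepting, so no string drives both machines to acceptance simultaneously and L(M) ∩ L(N) = ∅.
So no string is accepted by both, and the intersection is empty.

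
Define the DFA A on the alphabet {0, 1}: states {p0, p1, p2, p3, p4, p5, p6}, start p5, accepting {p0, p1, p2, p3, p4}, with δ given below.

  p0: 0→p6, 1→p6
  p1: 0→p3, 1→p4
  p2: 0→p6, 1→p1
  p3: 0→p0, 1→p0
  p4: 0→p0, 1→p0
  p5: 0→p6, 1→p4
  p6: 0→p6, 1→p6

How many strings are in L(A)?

3

The useful subgraph on states {p0, p4, p5} is acyclic, so L(A) is finite; the longest accepting path visits 3 useful states, giving maximum string length 2.
Counting accepting paths from p5 by length: 1 of length 1, 2 of length 2. Total 3.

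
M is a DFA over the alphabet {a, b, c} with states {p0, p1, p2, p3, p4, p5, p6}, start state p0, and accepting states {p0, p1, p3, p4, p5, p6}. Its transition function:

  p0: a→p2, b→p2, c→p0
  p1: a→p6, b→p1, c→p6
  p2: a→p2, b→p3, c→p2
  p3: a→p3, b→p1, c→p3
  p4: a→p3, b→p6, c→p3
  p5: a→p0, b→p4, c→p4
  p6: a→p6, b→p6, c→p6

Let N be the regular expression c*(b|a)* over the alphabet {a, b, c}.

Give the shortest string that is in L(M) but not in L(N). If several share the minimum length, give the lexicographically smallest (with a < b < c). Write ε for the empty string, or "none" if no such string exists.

abc

The string abc is accepted by M but not by N.
No shorter string lies in the difference, and abc is the lexicographically first length-3 string in L(M) \ L(N).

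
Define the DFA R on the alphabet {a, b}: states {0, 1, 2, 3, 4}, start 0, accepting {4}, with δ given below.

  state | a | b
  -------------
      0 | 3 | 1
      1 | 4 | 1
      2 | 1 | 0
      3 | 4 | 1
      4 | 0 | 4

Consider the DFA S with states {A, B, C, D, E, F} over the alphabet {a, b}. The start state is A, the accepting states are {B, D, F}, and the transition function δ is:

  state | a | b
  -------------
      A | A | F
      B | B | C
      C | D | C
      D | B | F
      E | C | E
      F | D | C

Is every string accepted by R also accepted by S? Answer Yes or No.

No

The string aa is in L(R) but not in L(S).
So L(R) ⊄ L(S).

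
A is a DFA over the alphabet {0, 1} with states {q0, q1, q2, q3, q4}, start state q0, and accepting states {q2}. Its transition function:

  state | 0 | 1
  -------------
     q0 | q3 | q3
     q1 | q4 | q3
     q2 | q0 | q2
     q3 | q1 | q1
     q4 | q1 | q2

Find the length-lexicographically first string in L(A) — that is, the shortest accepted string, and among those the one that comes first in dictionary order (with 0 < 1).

0001

A breadth-first search from q0 reaches an accepting state first via the path q0 → q3 → q1 → q4 → q2 on input 0001.
No string of length < 4 is accepted (BFS exhausts all shorter strings without reaching an accepting state), and 0001 is the lexicographically least accepting string of length 4.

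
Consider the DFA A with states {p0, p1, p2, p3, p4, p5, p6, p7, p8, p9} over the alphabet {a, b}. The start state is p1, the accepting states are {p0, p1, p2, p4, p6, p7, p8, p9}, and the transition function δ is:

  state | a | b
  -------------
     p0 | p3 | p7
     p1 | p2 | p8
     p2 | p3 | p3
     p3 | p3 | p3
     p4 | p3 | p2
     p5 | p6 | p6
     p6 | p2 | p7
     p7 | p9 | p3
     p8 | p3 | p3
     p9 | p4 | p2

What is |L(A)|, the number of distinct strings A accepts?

3

The useful subgraph on states {p1, p2, p8} is acyclic, so L(A) is finite; the longest accepting path visits 2 useful states, giving maximum string length 1.
Counting accepting paths from p1 by length: 1 of length 0, 2 of length 1. Total 3.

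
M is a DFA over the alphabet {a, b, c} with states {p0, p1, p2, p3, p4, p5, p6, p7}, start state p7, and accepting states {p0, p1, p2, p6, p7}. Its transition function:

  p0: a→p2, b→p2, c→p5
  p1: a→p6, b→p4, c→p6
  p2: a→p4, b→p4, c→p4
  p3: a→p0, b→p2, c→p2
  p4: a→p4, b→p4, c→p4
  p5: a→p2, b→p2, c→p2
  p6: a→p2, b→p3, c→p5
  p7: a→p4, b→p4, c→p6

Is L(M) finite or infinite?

finite

The useful states (reachable from p7 and able to reach an accepting state) are {p0, p2, p3, p5, p6, p7}.
Restricted to these states the transition graph has no cycle, so every accepting path has bounded length and L is finite.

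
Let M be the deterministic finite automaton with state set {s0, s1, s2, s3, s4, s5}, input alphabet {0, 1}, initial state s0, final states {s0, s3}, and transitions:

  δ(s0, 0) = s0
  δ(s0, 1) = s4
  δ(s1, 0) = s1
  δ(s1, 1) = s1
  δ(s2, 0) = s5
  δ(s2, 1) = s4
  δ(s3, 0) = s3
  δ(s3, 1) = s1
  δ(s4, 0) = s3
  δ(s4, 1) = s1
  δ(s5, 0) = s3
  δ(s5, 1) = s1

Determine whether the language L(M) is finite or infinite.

State s0 is reachable from the start and can reach an accepting state, and it lies on the cycle s0 → s0.
Traversing that cycle any number of times yields accepted strings of unbounded length, so the language is infinite.

infinite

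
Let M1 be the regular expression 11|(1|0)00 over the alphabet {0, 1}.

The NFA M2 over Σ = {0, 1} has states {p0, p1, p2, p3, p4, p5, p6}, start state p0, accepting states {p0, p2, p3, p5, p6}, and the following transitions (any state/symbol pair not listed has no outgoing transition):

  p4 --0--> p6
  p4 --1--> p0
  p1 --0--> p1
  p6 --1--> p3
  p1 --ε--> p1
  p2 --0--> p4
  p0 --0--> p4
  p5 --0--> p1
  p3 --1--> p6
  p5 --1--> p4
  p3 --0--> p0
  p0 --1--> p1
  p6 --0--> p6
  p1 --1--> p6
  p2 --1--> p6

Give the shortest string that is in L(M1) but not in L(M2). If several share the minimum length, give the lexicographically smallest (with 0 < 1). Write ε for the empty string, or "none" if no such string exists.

100

The string 100 is accepted by M1 but not by M2.
No shorter string lies in the difference, and 100 is the lexicographically first length-3 string in L(M1) \ L(M2).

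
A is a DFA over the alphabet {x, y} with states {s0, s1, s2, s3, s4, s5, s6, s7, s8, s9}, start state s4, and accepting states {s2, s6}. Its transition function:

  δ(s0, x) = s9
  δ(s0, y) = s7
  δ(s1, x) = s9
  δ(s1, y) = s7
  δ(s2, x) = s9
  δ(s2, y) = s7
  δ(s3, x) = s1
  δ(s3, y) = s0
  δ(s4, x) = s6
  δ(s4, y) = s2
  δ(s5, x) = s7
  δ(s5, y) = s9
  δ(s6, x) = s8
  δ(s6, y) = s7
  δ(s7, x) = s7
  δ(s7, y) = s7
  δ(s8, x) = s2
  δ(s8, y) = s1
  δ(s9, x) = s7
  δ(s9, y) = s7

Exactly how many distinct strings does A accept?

The useful subgraph on states {s2, s4, s6, s8} is acyclic, so L(A) is finite; the longest accepting path visits 4 useful states, giving maximum string length 3.
Counting accepting paths from s4 by length: 2 of length 1, 1 of length 3. Total 3.

3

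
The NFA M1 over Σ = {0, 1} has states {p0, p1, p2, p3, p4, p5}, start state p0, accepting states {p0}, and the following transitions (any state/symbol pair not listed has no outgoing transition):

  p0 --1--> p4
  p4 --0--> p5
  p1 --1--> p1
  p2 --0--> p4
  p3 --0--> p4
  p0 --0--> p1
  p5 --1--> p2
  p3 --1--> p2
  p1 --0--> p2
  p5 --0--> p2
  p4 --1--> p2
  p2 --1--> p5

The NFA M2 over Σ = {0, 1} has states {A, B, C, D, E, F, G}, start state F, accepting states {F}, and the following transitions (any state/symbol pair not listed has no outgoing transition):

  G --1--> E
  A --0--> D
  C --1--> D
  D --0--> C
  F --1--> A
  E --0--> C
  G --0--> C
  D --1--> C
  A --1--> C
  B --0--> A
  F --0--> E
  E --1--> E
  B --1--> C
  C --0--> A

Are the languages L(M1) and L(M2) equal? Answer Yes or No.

Exploring the product automaton M1 × M2 from the start pair (p0, F), following both machines on each input symbol, reaches 5 state pairs: (p0, F), (p1, E), (p4, A), (p2, C), (p5, D).
M1 accepts in {p0} and M2 accepts in {F}. In every reachable pair the two components are either both accepting — (p0, F) — or both non-accepting, so no string is accepted by exactly one of the machines: L(M1) \ L(M2) and L(M2) \ L(M1) are both empty.
Hence every string is accepted by M1 iff it is accepted by M2, and the two languages coincide.

Yes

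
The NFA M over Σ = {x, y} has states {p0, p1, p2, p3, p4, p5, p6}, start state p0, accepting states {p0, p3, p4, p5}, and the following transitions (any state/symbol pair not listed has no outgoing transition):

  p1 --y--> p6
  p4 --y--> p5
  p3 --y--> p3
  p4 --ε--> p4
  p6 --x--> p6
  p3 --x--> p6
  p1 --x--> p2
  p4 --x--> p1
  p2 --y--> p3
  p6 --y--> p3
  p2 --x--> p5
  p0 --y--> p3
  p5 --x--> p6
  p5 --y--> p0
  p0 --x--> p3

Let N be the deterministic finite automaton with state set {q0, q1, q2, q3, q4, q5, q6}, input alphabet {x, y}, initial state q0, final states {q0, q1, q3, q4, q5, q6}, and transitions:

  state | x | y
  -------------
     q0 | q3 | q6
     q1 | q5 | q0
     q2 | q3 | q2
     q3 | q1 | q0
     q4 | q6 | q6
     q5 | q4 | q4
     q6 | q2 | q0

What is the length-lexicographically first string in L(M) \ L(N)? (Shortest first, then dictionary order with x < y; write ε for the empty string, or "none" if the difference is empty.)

yxy

The string yxy is accepted by M but not by N.
No shorter string lies in the difference, and yxy is the lexicographically first length-3 string in L(M) \ L(N).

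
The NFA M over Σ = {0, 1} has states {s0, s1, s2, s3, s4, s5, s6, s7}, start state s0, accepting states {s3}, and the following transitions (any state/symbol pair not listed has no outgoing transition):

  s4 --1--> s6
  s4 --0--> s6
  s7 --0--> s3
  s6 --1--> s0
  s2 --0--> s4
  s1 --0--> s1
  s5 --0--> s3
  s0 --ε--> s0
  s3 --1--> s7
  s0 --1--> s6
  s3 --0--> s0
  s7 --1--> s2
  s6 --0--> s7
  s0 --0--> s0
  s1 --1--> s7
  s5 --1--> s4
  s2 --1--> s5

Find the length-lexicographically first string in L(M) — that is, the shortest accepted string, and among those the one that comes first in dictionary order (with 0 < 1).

100

A breadth-first search from s0 reaches an accepting state first via the path s0 → s6 → s7 → s3 on input 100.
No string of length < 3 is accepted (BFS exhausts all shorter strings without reaching an accepting state), and 100 is the lexicographically least accepting string of length 3.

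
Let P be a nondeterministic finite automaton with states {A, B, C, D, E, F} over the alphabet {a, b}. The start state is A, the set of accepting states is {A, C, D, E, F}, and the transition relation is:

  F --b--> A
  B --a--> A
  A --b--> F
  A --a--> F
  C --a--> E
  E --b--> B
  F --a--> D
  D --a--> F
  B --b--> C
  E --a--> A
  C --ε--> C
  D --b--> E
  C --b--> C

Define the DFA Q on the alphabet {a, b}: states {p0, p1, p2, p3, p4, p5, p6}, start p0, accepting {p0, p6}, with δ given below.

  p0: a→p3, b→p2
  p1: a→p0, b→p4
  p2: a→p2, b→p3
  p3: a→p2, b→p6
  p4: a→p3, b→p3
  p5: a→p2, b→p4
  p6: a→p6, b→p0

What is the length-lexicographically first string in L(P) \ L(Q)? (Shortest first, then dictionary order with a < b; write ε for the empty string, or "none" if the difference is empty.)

a

The string a is accepted by P but not by Q.
No shorter string lies in the difference, and a is the lexicographically first length-1 string in L(P) \ L(Q).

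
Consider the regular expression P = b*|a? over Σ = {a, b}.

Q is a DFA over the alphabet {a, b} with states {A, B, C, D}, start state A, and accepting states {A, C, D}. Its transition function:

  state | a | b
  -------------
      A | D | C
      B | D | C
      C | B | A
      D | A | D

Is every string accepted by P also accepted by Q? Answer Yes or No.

Yes

Converting the expression P to a DFA (subset construction, then merging equivalent states) gives the minimal DFA with states {p0, p1, p2, p3}, start state p0, accepting states {p0, p1, p2} and transitions p0: a→p1, b→p2; p1: a→p3, b→p3; p2: a→p3, b→p2; p3: a→p3, b→p3.
Exploring the product automaton P × Q from the start pair (p0, A), following both machines on each input symbol, reaches 8 state pairs: (p0, A), (p1, D), (p2, C), (p3, A), (p3, D), (p3, B), (p2, A), (p3, C).
P accepts in {p0, p1, p2} and Q accepts in {A, C, D}. The reachable pairs whose P-component is accepting are (p0, A), (p1, D), (p2, C), (p2, A); in each of them the Q-component is accepting too, so the product for L(P) \ L(Q) (P-component accepting, Q-component rejecting) has no reachable accepting pair and the difference is empty.
Hence every string in L(P) is also in L(Q).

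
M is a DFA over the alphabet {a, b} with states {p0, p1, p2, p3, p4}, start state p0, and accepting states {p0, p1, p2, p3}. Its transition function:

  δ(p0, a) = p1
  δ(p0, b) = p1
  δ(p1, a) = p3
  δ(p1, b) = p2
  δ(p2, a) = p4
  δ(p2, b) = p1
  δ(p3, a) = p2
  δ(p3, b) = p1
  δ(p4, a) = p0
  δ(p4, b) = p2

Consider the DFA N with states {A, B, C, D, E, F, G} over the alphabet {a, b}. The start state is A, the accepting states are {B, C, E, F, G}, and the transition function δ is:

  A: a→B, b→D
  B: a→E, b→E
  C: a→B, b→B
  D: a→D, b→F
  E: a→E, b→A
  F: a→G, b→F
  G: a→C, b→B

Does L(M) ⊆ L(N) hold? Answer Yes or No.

The empty string ε is in L(M) but not in L(N).
So L(M) ⊄ L(N).

No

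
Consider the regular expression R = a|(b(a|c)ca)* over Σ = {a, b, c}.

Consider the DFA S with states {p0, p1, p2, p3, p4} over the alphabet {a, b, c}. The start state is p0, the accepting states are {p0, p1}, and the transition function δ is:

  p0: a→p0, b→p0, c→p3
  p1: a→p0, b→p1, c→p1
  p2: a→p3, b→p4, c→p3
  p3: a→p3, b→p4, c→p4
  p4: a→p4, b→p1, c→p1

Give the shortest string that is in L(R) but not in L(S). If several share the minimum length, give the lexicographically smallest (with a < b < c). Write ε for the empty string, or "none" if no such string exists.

The string baca is accepted by R but not by S.
No shorter string lies in the difference, and baca is the lexicographically first length-4 string in L(R) \ L(S).

baca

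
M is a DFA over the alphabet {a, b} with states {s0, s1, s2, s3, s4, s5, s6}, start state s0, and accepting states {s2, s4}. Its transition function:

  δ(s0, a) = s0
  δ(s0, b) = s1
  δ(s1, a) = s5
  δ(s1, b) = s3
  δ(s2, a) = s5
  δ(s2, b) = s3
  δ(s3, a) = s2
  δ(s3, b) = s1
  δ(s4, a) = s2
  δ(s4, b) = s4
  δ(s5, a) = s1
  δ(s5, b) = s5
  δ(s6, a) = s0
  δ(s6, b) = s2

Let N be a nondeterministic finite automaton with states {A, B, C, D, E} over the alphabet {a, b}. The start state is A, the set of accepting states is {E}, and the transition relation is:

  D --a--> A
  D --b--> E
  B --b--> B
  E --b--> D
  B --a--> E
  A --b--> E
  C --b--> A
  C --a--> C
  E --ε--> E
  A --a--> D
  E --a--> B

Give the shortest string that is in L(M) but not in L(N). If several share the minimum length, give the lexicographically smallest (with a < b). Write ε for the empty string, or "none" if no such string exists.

The string bba is accepted by M but not by N.
No shorter string lies in the difference, and bba is the lexicographically first length-3 string in L(M) \ L(N).

bba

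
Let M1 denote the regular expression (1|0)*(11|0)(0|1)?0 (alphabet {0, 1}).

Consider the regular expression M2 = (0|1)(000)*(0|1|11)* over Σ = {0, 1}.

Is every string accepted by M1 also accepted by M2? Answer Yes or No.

Converting the expression M1 to a DFA (subset construction, then merging equivalent states) gives the minimal DFA with states {r0, r1, r2, r3}, start state r0, accepting states {r3} and transitions r0: 0→r1, 1→r2; r1: 0→r3, 1→r1; r2: 0→r1, 1→r1; r3: 0→r3, 1→r1.
Converting the expression M2 to a DFA (subset construction, then merging equivalent states) gives the minimal DFA with states {t0, t1}, start state t0, accepting states {t1} and transitions t0: 0→t1, 1→t1; t1: 0→t1, 1→t1.
Exploring the product automaton M1 × M2 from the start pair (r0, t0), following both machines on each input symbol, reaches 4 state pairs: (r0, t0), (r1, t1), (r2, t1), (r3, t1).
M1 accepts in {r3} and M2 accepts in {t1}. The reachable pairs whose M1-component is accepting are (r3, t1); in each of them the M2-component is accepting too, so the product for L(M1) \ L(M2) (M1-component accepting, M2-component rejecting) has no reachable accepting pair and the difference is empty.
Hence every string in L(M1) is also in L(M2).

Yes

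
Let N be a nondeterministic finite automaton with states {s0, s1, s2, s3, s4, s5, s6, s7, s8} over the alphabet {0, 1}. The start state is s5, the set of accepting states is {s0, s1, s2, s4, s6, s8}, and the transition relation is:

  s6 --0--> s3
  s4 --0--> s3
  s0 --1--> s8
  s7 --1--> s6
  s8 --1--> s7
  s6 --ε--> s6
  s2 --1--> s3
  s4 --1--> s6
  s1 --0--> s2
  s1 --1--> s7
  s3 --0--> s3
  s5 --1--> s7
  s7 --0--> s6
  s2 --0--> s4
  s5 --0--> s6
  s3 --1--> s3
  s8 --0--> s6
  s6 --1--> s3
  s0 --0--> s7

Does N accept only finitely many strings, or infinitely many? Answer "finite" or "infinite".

finite

The useful states (reachable from s5 and able to reach an accepting state) are {s5, s6, s7}.
Restricted to these states the transition graph has no cycle, so every accepting path has bounded length and L is finite.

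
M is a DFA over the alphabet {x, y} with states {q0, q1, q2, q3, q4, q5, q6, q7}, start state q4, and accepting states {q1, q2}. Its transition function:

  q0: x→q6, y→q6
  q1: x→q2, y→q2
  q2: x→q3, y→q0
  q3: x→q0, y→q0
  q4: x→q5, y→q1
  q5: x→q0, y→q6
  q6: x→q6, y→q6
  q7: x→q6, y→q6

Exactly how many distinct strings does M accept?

The useful subgraph on states {q1, q2, q4} is acyclic, so L(M) is finite; the longest accepting path visits 3 useful states, giving maximum string length 2.
Counting accepting paths from q4 by length: 1 of length 1, 2 of length 2. Total 3.

3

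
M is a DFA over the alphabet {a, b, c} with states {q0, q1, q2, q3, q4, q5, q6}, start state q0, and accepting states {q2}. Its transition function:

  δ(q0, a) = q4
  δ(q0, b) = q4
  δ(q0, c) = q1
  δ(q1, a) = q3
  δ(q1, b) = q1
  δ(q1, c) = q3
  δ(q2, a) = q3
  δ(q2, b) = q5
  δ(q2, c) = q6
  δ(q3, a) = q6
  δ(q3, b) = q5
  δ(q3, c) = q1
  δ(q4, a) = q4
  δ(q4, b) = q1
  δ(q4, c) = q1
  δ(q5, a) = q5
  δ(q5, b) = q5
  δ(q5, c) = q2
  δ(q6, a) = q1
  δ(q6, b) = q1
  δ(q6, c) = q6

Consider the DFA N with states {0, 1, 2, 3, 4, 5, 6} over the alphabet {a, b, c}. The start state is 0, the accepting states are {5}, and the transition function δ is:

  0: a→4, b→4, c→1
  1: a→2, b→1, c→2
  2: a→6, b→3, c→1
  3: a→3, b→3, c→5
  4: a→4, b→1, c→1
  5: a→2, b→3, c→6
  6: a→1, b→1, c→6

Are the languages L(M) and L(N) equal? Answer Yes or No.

Yes

Exploring the product automaton M × N from the start pair (q0, 0), following both machines on each input symbol, reaches 7 state pairs: (q0, 0), (q4, 4), (q1, 1), (q3, 2), (q6, 6), (q5, 3), (q2, 5).
M accepts in {q2} and N accepts in {5}. In every reachable pair the two components are either both accepting — (q2, 5) — or both non-accepting, so no string is accepted by exactly one of the machines: L(M) \ L(N) and L(N) \ L(M) are both empty.
Hence every string is accepted by M iff it is accepted by N, and the two languages coincide.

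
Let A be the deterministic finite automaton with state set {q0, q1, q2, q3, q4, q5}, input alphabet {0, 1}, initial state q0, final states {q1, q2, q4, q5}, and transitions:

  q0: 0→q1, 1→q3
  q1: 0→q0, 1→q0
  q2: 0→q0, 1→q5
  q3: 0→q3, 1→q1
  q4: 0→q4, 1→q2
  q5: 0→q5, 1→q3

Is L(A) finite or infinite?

State q0 is reachable from the start and can reach an accepting state, and it lies on the cycle q0 → q1 → q0.
Traversing that cycle any number of times yields accepted strings of unbounded length, so the language is infinite.

infinite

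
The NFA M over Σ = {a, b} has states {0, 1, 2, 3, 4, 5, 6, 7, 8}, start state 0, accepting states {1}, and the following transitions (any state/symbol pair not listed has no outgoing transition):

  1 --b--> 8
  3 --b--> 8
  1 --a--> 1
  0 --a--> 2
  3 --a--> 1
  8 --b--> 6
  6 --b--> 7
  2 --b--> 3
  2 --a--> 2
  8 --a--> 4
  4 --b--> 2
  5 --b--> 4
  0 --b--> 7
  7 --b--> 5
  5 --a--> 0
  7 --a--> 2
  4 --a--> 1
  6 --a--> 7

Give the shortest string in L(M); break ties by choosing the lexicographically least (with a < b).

A breadth-first search from 0 reaches an accepting state first via the path 0 → 2 → 3 → 1 on input aba.
No string of length < 3 is accepted (BFS exhausts all shorter strings without reaching an accepting state), and aba is the lexicographically least accepting string of length 3.

aba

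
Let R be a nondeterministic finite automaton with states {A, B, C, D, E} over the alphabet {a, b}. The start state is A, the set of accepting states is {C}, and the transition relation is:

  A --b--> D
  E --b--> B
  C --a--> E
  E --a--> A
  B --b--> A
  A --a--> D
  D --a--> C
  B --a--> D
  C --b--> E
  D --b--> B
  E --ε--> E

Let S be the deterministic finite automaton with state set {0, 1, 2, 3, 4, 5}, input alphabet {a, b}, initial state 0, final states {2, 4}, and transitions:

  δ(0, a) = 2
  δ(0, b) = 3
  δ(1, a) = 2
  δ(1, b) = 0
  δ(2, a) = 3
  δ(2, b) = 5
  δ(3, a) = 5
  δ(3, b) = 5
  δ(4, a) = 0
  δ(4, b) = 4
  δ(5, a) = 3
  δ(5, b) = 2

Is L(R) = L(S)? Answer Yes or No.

The string aa is accepted by R but rejected by S.
So L(R) ≠ L(S).

No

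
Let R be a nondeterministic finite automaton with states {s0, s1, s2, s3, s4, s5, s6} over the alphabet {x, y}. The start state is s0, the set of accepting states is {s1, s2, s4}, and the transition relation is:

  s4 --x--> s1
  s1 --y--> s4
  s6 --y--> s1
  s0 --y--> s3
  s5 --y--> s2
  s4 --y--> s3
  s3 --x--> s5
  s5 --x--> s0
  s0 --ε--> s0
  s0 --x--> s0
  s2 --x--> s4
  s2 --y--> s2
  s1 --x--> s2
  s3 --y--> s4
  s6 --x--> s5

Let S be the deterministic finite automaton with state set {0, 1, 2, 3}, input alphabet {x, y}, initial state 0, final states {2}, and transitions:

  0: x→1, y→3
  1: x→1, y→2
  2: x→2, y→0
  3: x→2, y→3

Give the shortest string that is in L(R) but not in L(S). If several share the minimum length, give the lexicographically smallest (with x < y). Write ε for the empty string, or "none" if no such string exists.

The string yy is accepted by R but not by S.
No shorter string lies in the difference, and yy is the lexicographically first length-2 string in L(R) \ L(S).

yy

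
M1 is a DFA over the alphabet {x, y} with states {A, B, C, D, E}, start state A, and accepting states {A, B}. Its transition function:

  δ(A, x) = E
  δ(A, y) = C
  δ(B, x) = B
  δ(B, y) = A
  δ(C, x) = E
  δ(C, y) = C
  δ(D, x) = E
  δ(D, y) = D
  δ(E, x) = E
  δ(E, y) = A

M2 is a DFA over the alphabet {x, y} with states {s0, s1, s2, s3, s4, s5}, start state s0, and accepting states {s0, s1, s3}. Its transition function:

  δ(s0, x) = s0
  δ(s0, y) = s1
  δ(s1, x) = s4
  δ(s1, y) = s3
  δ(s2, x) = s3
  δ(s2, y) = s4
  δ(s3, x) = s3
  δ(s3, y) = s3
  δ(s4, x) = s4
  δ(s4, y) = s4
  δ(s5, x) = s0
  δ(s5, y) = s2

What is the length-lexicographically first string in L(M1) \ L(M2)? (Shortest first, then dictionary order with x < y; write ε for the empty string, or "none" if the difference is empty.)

yxy

The string yxy is accepted by M1 but not by M2.
No shorter string lies in the difference, and yxy is the lexicographically first length-3 string in L(M1) \ L(M2).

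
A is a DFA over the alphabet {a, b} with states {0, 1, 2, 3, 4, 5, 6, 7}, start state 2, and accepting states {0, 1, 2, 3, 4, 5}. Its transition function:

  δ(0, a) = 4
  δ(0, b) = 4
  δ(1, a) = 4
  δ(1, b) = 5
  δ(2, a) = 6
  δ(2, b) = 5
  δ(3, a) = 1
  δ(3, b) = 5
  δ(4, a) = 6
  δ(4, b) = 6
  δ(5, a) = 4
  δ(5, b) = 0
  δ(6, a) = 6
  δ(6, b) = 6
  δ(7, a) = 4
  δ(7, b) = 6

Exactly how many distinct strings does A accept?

The useful subgraph on states {0, 2, 4, 5} is acyclic, so L(A) is finite; the longest accepting path visits 4 useful states, giving maximum string length 3.
Counting accepting paths from 2 by length: 1 of length 0, 1 of length 1, 2 of length 2, 2 of length 3. Total 6.

6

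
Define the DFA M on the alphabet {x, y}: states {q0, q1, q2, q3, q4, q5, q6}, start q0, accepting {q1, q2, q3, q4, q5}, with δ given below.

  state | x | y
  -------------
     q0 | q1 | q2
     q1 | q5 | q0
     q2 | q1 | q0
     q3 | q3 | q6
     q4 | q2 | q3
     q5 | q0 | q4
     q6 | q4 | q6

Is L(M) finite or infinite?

State q0 is reachable from the start and can reach an accepting state, and it lies on the cycle q0 → q1 → q0.
Traversing that cycle any number of times yields accepted strings of unbounded length, so the language is infinite.

infinite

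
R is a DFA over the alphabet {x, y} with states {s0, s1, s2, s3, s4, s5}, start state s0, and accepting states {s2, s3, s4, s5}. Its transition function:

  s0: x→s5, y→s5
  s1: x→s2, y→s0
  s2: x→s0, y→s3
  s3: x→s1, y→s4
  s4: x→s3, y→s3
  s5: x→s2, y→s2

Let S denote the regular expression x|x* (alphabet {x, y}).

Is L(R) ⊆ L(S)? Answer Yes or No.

The string y is in L(R) but not in L(S).
So L(R) ⊄ L(S).

No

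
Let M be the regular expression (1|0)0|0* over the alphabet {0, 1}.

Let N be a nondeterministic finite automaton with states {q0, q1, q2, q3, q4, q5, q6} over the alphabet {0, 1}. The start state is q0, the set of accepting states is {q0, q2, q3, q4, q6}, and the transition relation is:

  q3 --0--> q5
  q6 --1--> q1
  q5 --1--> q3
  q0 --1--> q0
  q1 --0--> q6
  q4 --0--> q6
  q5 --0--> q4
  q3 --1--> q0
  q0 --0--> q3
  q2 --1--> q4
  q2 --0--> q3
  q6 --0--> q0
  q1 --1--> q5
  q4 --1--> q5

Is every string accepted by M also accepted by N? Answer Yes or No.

No

The string 00 is in L(M) but not in L(N).
So L(M) ⊄ L(N).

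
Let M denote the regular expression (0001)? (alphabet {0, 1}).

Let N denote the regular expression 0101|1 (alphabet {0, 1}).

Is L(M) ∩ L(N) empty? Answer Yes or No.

Yes

Converting the expression M to a DFA (subset construction, then merging equivalent states) gives the minimal DFA with states {m0, m1, m2, m3, m4, m5}, start state m0, accepting states {m0, m5} and transitions m0: 0→m1, 1→m2; m1: 0→m3, 1→m2; m2: 0→m2, 1→m2; m3: 0→m4, 1→m2; m4: 0→m2, 1→m5; m5: 0→m2, 1→m2.
Converting the expression N to a DFA (subset construction, then merging equivalent states) gives the minimal DFA with states {n0, n1, n2, n3, n4, n5}, start state n0, accepting states {n2} and transitions n0: 0→n1, 1→n2; n1: 0→n3, 1→n4; n2: 0→n3, 1→n3; n3: 0→n3, 1→n3; n4: 0→n5, 1→n3; n5: 0→n3, 1→n2.
Exploring the product automaton M × N from the start pair (m0, n0), following both machines on each input symbol, reaches 9 state pairs: (m0, n0), (m1, n1), (m2, n2), (m3, n3), (m2, n4), (m2, n3), (m4, n3), (m2, n5), (m5, n3).
M accepts in {m0, m5} and N accepts in {n2}; no reachable pair has both components accepting, so no string drives both machines to acceptance simultaneously and L(M) ∩ L(N) = ∅.
So no string is accepted by both, and the intersection is empty.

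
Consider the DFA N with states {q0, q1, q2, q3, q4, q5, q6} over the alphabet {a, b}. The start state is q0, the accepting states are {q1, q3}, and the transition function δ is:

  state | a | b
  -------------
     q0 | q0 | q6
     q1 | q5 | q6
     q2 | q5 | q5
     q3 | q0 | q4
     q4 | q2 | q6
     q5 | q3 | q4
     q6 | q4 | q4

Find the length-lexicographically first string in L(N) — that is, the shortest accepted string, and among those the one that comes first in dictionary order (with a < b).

baaaa

A breadth-first search from q0 reaches an accepting state first via the path q0 → q6 → q4 → q2 → q5 → q3 on input baaaa.
No string of length < 5 is accepted (BFS exhausts all shorter strings without reaching an accepting state), and baaaa is the lexicographically least accepting string of length 5.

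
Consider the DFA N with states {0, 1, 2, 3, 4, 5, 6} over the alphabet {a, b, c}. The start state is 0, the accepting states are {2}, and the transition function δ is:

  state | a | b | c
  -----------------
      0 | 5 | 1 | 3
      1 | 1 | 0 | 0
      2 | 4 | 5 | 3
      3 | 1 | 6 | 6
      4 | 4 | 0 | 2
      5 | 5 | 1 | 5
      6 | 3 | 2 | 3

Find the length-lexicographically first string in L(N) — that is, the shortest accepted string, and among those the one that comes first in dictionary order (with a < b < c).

A breadth-first search from 0 reaches an accepting state first via the path 0 → 3 → 6 → 2 on input cbb.
No string of length < 3 is accepted (BFS exhausts all shorter strings without reaching an accepting state), and cbb is the lexicographically least accepting string of length 3.

cbb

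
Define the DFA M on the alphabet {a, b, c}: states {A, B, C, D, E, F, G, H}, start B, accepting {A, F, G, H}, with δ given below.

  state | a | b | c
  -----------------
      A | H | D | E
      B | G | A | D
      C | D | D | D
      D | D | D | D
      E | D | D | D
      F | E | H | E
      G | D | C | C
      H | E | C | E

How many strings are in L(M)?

3

The useful subgraph on states {A, B, G, H} is acyclic, so L(M) is finite; the longest accepting path visits 3 useful states, giving maximum string length 2.
Counting accepting paths from B by length: 2 of length 1, 1 of length 2. Total 3.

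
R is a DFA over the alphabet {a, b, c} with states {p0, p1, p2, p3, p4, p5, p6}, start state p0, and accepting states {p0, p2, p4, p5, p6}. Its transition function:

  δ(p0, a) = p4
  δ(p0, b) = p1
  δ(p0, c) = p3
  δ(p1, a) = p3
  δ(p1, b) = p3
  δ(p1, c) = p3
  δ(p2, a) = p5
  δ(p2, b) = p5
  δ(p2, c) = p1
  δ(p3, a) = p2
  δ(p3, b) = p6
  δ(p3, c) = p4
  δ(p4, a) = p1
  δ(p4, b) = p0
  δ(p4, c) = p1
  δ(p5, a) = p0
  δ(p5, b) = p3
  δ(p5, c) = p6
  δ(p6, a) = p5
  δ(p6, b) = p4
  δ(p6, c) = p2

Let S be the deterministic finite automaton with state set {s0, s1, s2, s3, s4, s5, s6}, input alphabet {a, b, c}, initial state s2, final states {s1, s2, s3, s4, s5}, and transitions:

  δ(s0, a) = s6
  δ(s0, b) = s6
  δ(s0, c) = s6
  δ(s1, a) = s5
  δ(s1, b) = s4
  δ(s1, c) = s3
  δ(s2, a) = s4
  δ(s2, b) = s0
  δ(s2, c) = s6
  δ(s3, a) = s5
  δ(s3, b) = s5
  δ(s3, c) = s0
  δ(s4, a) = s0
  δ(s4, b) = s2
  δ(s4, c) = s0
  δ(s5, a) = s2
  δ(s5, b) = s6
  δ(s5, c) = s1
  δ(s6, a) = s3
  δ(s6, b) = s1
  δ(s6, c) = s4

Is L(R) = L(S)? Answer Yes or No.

Yes

Exploring the product automaton R × S from the start pair (p0, s2), following both machines on each input symbol, reaches 7 state pairs: (p0, s2), (p4, s4), (p1, s0), (p3, s6), (p2, s3), (p6, s1), (p5, s5).
R accepts in {p0, p2, p4, p5, p6} and S accepts in {s1, s2, s3, s4, s5}. In every reachable pair the two components are either both accepting — (p0, s2), (p4, s4), (p2, s3), (p6, s1), (p5, s5) — or both non-accepting, so no string is accepted by exactly one of the machines: L(R) \ L(S) and L(S) \ L(R) are both empty.
Hence every string is accepted by R iff it is accepted by S, and the two languages coincide.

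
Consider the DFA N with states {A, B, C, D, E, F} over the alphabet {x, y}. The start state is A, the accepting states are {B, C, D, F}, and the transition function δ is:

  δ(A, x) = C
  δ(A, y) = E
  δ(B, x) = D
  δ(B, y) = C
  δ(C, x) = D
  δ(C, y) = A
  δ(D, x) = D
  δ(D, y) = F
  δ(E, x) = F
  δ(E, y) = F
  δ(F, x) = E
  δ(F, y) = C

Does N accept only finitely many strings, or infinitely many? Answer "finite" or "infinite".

State A is reachable from the start and can reach an accepting state, and it lies on the cycle A → C → A.
Traversing that cycle any number of times yields accepted strings of unbounded length, so the language is infinite.

infinite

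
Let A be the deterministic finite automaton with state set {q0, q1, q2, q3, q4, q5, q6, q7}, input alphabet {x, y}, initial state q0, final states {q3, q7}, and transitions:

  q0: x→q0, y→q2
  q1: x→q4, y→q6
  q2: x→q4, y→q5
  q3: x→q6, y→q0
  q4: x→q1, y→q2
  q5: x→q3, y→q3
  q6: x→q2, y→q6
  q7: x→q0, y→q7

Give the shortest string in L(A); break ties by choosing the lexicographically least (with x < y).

yyx

A breadth-first search from q0 reaches an accepting state first via the path q0 → q2 → q5 → q3 on input yyx.
No string of length < 3 is accepted (BFS exhausts all shorter strings without reaching an accepting state), and yyx is the lexicographically least accepting string of length 3.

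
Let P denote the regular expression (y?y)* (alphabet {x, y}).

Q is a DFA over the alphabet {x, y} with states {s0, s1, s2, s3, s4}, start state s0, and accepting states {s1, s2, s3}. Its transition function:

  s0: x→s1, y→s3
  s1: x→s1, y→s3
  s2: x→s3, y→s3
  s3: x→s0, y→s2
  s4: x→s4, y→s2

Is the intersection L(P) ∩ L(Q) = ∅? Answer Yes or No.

No

The string y is accepted by both P and Q.
Hence L(P) ∩ L(Q) ≠ ∅.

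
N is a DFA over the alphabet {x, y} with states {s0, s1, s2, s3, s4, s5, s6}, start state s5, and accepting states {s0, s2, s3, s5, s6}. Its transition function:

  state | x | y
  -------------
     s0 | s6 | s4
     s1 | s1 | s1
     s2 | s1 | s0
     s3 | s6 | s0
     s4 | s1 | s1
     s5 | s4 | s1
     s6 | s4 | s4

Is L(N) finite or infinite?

finite

The useful states (reachable from s5 and able to reach an accepting state) are {s5}.
Restricted to these states the transition graph has no cycle, so every accepting path has bounded length and L is finite.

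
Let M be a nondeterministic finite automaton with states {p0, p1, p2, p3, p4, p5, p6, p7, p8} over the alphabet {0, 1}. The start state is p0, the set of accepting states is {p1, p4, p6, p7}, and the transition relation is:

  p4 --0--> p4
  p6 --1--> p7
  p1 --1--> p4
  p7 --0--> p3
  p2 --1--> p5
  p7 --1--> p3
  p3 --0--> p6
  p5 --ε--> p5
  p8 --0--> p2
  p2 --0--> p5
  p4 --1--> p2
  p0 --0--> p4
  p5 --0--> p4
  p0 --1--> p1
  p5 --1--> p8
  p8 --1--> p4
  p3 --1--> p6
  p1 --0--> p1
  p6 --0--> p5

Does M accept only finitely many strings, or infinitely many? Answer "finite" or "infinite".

infinite

State p1 is reachable from the start and can reach an accepting state, and it lies on the cycle p1 → p1.
Traversing that cycle any number of times yields accepted strings of unbounded length, so the language is infinite.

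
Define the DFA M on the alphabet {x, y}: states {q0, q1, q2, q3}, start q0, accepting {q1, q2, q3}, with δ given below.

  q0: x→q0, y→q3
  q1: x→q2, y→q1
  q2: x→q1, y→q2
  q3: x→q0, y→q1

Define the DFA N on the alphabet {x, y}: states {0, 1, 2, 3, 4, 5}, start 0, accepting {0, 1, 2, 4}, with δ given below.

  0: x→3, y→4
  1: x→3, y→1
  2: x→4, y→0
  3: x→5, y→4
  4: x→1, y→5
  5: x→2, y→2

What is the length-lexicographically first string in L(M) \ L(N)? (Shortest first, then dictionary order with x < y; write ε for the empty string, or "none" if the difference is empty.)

The string yy is accepted by M but not by N.
No shorter string lies in the difference, and yy is the lexicographically first length-2 string in L(M) \ L(N).

yy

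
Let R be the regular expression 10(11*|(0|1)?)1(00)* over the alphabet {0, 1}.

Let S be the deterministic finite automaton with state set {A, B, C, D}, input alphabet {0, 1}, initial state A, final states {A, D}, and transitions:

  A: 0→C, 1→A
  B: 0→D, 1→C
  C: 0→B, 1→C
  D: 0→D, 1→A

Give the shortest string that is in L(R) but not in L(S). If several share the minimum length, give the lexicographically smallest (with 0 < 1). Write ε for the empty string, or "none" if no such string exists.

101

The string 101 is accepted by R but not by S.
No shorter string lies in the difference, and 101 is the lexicographically first length-3 string in L(R) \ L(S).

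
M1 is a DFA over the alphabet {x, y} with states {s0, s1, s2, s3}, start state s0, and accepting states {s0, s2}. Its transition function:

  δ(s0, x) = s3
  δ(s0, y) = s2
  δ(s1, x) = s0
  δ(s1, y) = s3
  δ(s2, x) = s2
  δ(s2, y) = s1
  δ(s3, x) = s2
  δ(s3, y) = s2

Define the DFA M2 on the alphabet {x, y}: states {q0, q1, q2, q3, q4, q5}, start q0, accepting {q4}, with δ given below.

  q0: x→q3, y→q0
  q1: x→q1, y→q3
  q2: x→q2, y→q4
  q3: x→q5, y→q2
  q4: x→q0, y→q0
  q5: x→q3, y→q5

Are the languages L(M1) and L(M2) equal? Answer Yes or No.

No

The empty string ε is accepted by M1 but rejected by M2.
So L(M1) ≠ L(M2).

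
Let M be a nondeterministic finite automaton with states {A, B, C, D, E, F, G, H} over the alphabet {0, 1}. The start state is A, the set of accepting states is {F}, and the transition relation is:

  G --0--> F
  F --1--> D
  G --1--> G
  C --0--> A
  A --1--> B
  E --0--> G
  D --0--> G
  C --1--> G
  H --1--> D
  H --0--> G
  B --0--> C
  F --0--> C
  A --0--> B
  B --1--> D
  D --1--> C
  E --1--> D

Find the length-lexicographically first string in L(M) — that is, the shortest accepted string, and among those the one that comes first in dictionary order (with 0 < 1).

A breadth-first search from A reaches an accepting state first via the path A → B → C → G → F on input 0010.
No string of length < 4 is accepted (BFS exhausts all shorter strings without reaching an accepting state), and 0010 is the lexicographically least accepting string of length 4.

0010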